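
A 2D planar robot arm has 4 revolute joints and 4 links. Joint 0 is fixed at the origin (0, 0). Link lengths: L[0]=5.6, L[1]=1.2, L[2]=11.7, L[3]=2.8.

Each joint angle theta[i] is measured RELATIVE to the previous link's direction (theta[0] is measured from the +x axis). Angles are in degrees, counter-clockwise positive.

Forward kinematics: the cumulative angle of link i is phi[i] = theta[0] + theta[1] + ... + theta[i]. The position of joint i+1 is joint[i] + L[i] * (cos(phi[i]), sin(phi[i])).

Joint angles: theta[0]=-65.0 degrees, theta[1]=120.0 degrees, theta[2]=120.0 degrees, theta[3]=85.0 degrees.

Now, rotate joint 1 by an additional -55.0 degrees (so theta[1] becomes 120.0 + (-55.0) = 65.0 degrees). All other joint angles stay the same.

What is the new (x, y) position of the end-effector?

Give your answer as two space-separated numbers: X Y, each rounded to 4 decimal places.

joint[0] = (0.0000, 0.0000)  (base)
link 0: phi[0] = -65 = -65 deg
  cos(-65 deg) = 0.4226, sin(-65 deg) = -0.9063
  joint[1] = (0.0000, 0.0000) + 5.6 * (0.4226, -0.9063) = (0.0000 + 2.3667, 0.0000 + -5.0753) = (2.3667, -5.0753)
link 1: phi[1] = -65 + 65 = 0 deg
  cos(0 deg) = 1.0000, sin(0 deg) = 0.0000
  joint[2] = (2.3667, -5.0753) + 1.2 * (1.0000, 0.0000) = (2.3667 + 1.2000, -5.0753 + 0.0000) = (3.5667, -5.0753)
link 2: phi[2] = -65 + 65 + 120 = 120 deg
  cos(120 deg) = -0.5000, sin(120 deg) = 0.8660
  joint[3] = (3.5667, -5.0753) + 11.7 * (-0.5000, 0.8660) = (3.5667 + -5.8500, -5.0753 + 10.1325) = (-2.2833, 5.0572)
link 3: phi[3] = -65 + 65 + 120 + 85 = 205 deg
  cos(205 deg) = -0.9063, sin(205 deg) = -0.4226
  joint[4] = (-2.2833, 5.0572) + 2.8 * (-0.9063, -0.4226) = (-2.2833 + -2.5377, 5.0572 + -1.1833) = (-4.8210, 3.8738)
End effector: (-4.8210, 3.8738)

Answer: -4.8210 3.8738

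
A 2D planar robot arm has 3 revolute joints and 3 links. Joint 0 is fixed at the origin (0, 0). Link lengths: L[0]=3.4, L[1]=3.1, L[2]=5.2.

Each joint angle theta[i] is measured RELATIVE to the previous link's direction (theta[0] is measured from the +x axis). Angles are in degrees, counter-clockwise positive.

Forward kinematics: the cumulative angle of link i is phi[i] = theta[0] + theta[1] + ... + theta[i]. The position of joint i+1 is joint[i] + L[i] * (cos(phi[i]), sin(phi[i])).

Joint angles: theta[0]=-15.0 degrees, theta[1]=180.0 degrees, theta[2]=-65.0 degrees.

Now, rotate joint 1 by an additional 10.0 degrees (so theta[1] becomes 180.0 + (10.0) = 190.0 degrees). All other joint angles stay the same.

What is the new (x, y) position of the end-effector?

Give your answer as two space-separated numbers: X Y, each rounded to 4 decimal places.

joint[0] = (0.0000, 0.0000)  (base)
link 0: phi[0] = -15 = -15 deg
  cos(-15 deg) = 0.9659, sin(-15 deg) = -0.2588
  joint[1] = (0.0000, 0.0000) + 3.4 * (0.9659, -0.2588) = (0.0000 + 3.2841, 0.0000 + -0.8800) = (3.2841, -0.8800)
link 1: phi[1] = -15 + 190 = 175 deg
  cos(175 deg) = -0.9962, sin(175 deg) = 0.0872
  joint[2] = (3.2841, -0.8800) + 3.1 * (-0.9962, 0.0872) = (3.2841 + -3.0882, -0.8800 + 0.2702) = (0.1959, -0.6098)
link 2: phi[2] = -15 + 190 + -65 = 110 deg
  cos(110 deg) = -0.3420, sin(110 deg) = 0.9397
  joint[3] = (0.1959, -0.6098) + 5.2 * (-0.3420, 0.9397) = (0.1959 + -1.7785, -0.6098 + 4.8864) = (-1.5826, 4.2766)
End effector: (-1.5826, 4.2766)

Answer: -1.5826 4.2766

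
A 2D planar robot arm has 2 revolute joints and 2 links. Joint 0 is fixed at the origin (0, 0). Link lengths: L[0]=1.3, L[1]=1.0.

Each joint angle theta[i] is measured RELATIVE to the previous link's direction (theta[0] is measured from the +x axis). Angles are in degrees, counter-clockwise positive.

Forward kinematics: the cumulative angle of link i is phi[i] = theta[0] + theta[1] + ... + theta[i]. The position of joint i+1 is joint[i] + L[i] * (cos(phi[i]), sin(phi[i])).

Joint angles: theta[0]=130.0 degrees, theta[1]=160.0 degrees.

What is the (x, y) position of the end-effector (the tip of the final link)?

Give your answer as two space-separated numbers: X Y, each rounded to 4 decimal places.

Answer: -0.4936 0.0562

Derivation:
joint[0] = (0.0000, 0.0000)  (base)
link 0: phi[0] = 130 = 130 deg
  cos(130 deg) = -0.6428, sin(130 deg) = 0.7660
  joint[1] = (0.0000, 0.0000) + 1.3 * (-0.6428, 0.7660) = (0.0000 + -0.8356, 0.0000 + 0.9959) = (-0.8356, 0.9959)
link 1: phi[1] = 130 + 160 = 290 deg
  cos(290 deg) = 0.3420, sin(290 deg) = -0.9397
  joint[2] = (-0.8356, 0.9959) + 1 * (0.3420, -0.9397) = (-0.8356 + 0.3420, 0.9959 + -0.9397) = (-0.4936, 0.0562)
End effector: (-0.4936, 0.0562)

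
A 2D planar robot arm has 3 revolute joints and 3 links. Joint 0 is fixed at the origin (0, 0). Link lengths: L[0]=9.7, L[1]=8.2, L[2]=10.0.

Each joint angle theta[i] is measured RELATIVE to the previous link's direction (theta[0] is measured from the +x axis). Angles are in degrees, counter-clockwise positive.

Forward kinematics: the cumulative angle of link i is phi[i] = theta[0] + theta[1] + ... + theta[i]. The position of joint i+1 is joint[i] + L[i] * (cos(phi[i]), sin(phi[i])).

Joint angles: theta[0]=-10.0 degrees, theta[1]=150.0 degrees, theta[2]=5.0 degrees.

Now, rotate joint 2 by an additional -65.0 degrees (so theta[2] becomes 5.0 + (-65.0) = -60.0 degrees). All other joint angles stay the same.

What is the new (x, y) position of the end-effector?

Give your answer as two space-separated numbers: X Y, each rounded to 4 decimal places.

Answer: 5.0076 13.4345

Derivation:
joint[0] = (0.0000, 0.0000)  (base)
link 0: phi[0] = -10 = -10 deg
  cos(-10 deg) = 0.9848, sin(-10 deg) = -0.1736
  joint[1] = (0.0000, 0.0000) + 9.7 * (0.9848, -0.1736) = (0.0000 + 9.5526, 0.0000 + -1.6844) = (9.5526, -1.6844)
link 1: phi[1] = -10 + 150 = 140 deg
  cos(140 deg) = -0.7660, sin(140 deg) = 0.6428
  joint[2] = (9.5526, -1.6844) + 8.2 * (-0.7660, 0.6428) = (9.5526 + -6.2816, -1.6844 + 5.2709) = (3.2711, 3.5865)
link 2: phi[2] = -10 + 150 + -60 = 80 deg
  cos(80 deg) = 0.1736, sin(80 deg) = 0.9848
  joint[3] = (3.2711, 3.5865) + 10 * (0.1736, 0.9848) = (3.2711 + 1.7365, 3.5865 + 9.8481) = (5.0076, 13.4345)
End effector: (5.0076, 13.4345)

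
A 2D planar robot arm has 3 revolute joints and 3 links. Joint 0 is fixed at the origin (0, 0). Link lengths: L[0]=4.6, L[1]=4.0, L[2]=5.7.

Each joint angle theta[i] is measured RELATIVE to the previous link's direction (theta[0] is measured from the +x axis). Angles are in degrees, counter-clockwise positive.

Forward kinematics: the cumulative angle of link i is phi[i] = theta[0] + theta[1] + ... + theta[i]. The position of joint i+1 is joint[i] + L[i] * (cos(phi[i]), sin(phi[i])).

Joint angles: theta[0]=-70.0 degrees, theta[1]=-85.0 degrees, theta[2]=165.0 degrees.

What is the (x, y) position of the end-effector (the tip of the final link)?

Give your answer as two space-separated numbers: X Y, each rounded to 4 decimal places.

Answer: 3.5615 -5.0233

Derivation:
joint[0] = (0.0000, 0.0000)  (base)
link 0: phi[0] = -70 = -70 deg
  cos(-70 deg) = 0.3420, sin(-70 deg) = -0.9397
  joint[1] = (0.0000, 0.0000) + 4.6 * (0.3420, -0.9397) = (0.0000 + 1.5733, 0.0000 + -4.3226) = (1.5733, -4.3226)
link 1: phi[1] = -70 + -85 = -155 deg
  cos(-155 deg) = -0.9063, sin(-155 deg) = -0.4226
  joint[2] = (1.5733, -4.3226) + 4 * (-0.9063, -0.4226) = (1.5733 + -3.6252, -4.3226 + -1.6905) = (-2.0519, -6.0131)
link 2: phi[2] = -70 + -85 + 165 = 10 deg
  cos(10 deg) = 0.9848, sin(10 deg) = 0.1736
  joint[3] = (-2.0519, -6.0131) + 5.7 * (0.9848, 0.1736) = (-2.0519 + 5.6134, -6.0131 + 0.9898) = (3.5615, -5.0233)
End effector: (3.5615, -5.0233)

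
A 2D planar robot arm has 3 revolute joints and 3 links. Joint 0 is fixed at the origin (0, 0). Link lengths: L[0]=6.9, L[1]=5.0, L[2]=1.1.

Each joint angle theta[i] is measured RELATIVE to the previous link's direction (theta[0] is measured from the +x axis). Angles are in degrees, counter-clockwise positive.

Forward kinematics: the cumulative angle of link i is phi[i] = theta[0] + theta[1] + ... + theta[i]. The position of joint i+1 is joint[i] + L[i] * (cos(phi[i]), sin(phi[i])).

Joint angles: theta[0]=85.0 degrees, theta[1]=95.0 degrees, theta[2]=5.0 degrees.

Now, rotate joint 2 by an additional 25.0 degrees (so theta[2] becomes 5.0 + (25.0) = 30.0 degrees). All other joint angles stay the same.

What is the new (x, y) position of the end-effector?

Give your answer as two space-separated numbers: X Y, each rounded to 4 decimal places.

Answer: -5.3513 6.3237

Derivation:
joint[0] = (0.0000, 0.0000)  (base)
link 0: phi[0] = 85 = 85 deg
  cos(85 deg) = 0.0872, sin(85 deg) = 0.9962
  joint[1] = (0.0000, 0.0000) + 6.9 * (0.0872, 0.9962) = (0.0000 + 0.6014, 0.0000 + 6.8737) = (0.6014, 6.8737)
link 1: phi[1] = 85 + 95 = 180 deg
  cos(180 deg) = -1.0000, sin(180 deg) = 0.0000
  joint[2] = (0.6014, 6.8737) + 5 * (-1.0000, 0.0000) = (0.6014 + -5.0000, 6.8737 + 0.0000) = (-4.3986, 6.8737)
link 2: phi[2] = 85 + 95 + 30 = 210 deg
  cos(210 deg) = -0.8660, sin(210 deg) = -0.5000
  joint[3] = (-4.3986, 6.8737) + 1.1 * (-0.8660, -0.5000) = (-4.3986 + -0.9526, 6.8737 + -0.5500) = (-5.3513, 6.3237)
End effector: (-5.3513, 6.3237)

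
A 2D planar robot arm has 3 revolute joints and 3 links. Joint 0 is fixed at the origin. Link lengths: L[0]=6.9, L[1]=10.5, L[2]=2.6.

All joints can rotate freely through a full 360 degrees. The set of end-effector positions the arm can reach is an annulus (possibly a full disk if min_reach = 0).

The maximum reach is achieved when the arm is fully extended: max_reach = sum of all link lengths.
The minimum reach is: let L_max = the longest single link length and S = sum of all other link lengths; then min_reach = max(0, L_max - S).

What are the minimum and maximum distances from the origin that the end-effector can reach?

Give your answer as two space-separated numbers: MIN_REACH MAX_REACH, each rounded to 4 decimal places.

Answer: 1.0000 20.0000

Derivation:
Link lengths: [6.9, 10.5, 2.6]
max_reach = 6.9 + 10.5 + 2.6 = 20
L_max = max([6.9, 10.5, 2.6]) = 10.5
S (sum of others) = 20 - 10.5 = 9.5
min_reach = max(0, 10.5 - 9.5) = max(0, 1) = 1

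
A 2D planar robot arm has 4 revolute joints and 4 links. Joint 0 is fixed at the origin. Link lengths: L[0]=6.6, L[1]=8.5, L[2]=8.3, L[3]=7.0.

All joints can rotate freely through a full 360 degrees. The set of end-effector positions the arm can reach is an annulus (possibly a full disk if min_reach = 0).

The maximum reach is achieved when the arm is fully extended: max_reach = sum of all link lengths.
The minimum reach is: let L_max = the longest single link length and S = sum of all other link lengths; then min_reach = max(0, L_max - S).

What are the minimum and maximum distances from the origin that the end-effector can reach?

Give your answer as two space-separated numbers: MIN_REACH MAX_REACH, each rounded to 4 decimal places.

Answer: 0.0000 30.4000

Derivation:
Link lengths: [6.6, 8.5, 8.3, 7.0]
max_reach = 6.6 + 8.5 + 8.3 + 7 = 30.4
L_max = max([6.6, 8.5, 8.3, 7.0]) = 8.5
S (sum of others) = 30.4 - 8.5 = 21.9
min_reach = max(0, 8.5 - 21.9) = max(0, -13.4) = 0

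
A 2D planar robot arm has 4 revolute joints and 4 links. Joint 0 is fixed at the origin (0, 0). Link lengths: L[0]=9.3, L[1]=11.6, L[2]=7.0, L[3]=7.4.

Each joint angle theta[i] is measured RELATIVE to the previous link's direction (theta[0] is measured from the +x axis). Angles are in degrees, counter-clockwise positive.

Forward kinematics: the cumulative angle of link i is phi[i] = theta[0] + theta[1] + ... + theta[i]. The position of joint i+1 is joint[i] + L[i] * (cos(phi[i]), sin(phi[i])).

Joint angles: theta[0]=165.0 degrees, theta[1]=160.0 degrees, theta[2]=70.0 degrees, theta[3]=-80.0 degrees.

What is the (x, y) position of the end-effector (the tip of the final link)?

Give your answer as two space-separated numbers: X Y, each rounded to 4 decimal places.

Answer: 11.4857 -5.4640

Derivation:
joint[0] = (0.0000, 0.0000)  (base)
link 0: phi[0] = 165 = 165 deg
  cos(165 deg) = -0.9659, sin(165 deg) = 0.2588
  joint[1] = (0.0000, 0.0000) + 9.3 * (-0.9659, 0.2588) = (0.0000 + -8.9831, 0.0000 + 2.4070) = (-8.9831, 2.4070)
link 1: phi[1] = 165 + 160 = 325 deg
  cos(325 deg) = 0.8192, sin(325 deg) = -0.5736
  joint[2] = (-8.9831, 2.4070) + 11.6 * (0.8192, -0.5736) = (-8.9831 + 9.5022, 2.4070 + -6.6535) = (0.5191, -4.2465)
link 2: phi[2] = 165 + 160 + 70 = 395 deg
  cos(395 deg) = 0.8192, sin(395 deg) = 0.5736
  joint[3] = (0.5191, -4.2465) + 7 * (0.8192, 0.5736) = (0.5191 + 5.7341, -4.2465 + 4.0150) = (6.2531, -0.2314)
link 3: phi[3] = 165 + 160 + 70 + -80 = 315 deg
  cos(315 deg) = 0.7071, sin(315 deg) = -0.7071
  joint[4] = (6.2531, -0.2314) + 7.4 * (0.7071, -0.7071) = (6.2531 + 5.2326, -0.2314 + -5.2326) = (11.4857, -5.4640)
End effector: (11.4857, -5.4640)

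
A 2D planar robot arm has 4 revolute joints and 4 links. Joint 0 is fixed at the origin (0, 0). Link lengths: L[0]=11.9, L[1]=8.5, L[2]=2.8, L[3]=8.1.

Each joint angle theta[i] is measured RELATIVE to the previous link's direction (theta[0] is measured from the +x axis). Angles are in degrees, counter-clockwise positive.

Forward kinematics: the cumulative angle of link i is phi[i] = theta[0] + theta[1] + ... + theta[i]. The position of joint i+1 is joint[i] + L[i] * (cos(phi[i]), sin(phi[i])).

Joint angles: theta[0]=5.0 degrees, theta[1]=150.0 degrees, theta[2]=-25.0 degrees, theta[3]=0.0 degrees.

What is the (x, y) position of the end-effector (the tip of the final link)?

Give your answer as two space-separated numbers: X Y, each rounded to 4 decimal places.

joint[0] = (0.0000, 0.0000)  (base)
link 0: phi[0] = 5 = 5 deg
  cos(5 deg) = 0.9962, sin(5 deg) = 0.0872
  joint[1] = (0.0000, 0.0000) + 11.9 * (0.9962, 0.0872) = (0.0000 + 11.8547, 0.0000 + 1.0372) = (11.8547, 1.0372)
link 1: phi[1] = 5 + 150 = 155 deg
  cos(155 deg) = -0.9063, sin(155 deg) = 0.4226
  joint[2] = (11.8547, 1.0372) + 8.5 * (-0.9063, 0.4226) = (11.8547 + -7.7036, 1.0372 + 3.5923) = (4.1511, 4.6294)
link 2: phi[2] = 5 + 150 + -25 = 130 deg
  cos(130 deg) = -0.6428, sin(130 deg) = 0.7660
  joint[3] = (4.1511, 4.6294) + 2.8 * (-0.6428, 0.7660) = (4.1511 + -1.7998, 4.6294 + 2.1449) = (2.3513, 6.7743)
link 3: phi[3] = 5 + 150 + -25 + 0 = 130 deg
  cos(130 deg) = -0.6428, sin(130 deg) = 0.7660
  joint[4] = (2.3513, 6.7743) + 8.1 * (-0.6428, 0.7660) = (2.3513 + -5.2066, 6.7743 + 6.2050) = (-2.8553, 12.9793)
End effector: (-2.8553, 12.9793)

Answer: -2.8553 12.9793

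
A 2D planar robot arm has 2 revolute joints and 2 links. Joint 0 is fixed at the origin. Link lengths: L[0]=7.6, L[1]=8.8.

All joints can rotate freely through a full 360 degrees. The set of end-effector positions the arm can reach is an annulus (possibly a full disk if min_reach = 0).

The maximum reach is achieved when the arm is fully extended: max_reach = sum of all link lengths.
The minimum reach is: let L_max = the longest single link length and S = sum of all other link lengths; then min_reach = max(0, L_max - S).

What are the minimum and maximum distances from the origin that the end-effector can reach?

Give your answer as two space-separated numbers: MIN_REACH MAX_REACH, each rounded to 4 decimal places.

Answer: 1.2000 16.4000

Derivation:
Link lengths: [7.6, 8.8]
max_reach = 7.6 + 8.8 = 16.4
L_max = max([7.6, 8.8]) = 8.8
S (sum of others) = 16.4 - 8.8 = 7.6
min_reach = max(0, 8.8 - 7.6) = max(0, 1.2) = 1.2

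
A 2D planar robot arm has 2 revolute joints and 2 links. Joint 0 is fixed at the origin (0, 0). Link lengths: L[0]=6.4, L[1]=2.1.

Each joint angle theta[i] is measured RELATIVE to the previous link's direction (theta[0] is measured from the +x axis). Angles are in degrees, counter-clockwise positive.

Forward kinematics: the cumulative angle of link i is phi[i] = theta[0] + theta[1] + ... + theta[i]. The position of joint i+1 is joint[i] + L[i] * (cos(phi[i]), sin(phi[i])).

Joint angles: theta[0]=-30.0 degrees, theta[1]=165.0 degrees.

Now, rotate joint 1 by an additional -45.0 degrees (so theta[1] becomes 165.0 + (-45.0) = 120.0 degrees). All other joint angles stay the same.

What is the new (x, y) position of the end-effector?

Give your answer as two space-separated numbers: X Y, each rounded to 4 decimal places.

joint[0] = (0.0000, 0.0000)  (base)
link 0: phi[0] = -30 = -30 deg
  cos(-30 deg) = 0.8660, sin(-30 deg) = -0.5000
  joint[1] = (0.0000, 0.0000) + 6.4 * (0.8660, -0.5000) = (0.0000 + 5.5426, 0.0000 + -3.2000) = (5.5426, -3.2000)
link 1: phi[1] = -30 + 120 = 90 deg
  cos(90 deg) = 0.0000, sin(90 deg) = 1.0000
  joint[2] = (5.5426, -3.2000) + 2.1 * (0.0000, 1.0000) = (5.5426 + 0.0000, -3.2000 + 2.1000) = (5.5426, -1.1000)
End effector: (5.5426, -1.1000)

Answer: 5.5426 -1.1000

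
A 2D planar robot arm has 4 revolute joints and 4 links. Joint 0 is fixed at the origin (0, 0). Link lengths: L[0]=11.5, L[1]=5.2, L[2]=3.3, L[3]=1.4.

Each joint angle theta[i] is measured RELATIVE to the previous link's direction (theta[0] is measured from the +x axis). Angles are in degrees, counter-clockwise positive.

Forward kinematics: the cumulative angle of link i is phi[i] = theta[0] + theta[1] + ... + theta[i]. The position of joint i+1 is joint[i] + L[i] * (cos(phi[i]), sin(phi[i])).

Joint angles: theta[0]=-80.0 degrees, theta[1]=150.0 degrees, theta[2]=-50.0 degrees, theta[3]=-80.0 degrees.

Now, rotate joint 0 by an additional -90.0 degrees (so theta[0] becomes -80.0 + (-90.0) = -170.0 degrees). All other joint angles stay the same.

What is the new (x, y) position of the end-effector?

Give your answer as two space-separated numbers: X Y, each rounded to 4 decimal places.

joint[0] = (0.0000, 0.0000)  (base)
link 0: phi[0] = -170 = -170 deg
  cos(-170 deg) = -0.9848, sin(-170 deg) = -0.1736
  joint[1] = (0.0000, 0.0000) + 11.5 * (-0.9848, -0.1736) = (0.0000 + -11.3253, 0.0000 + -1.9970) = (-11.3253, -1.9970)
link 1: phi[1] = -170 + 150 = -20 deg
  cos(-20 deg) = 0.9397, sin(-20 deg) = -0.3420
  joint[2] = (-11.3253, -1.9970) + 5.2 * (0.9397, -0.3420) = (-11.3253 + 4.8864, -1.9970 + -1.7785) = (-6.4389, -3.7755)
link 2: phi[2] = -170 + 150 + -50 = -70 deg
  cos(-70 deg) = 0.3420, sin(-70 deg) = -0.9397
  joint[3] = (-6.4389, -3.7755) + 3.3 * (0.3420, -0.9397) = (-6.4389 + 1.1287, -3.7755 + -3.1010) = (-5.3102, -6.8764)
link 3: phi[3] = -170 + 150 + -50 + -80 = -150 deg
  cos(-150 deg) = -0.8660, sin(-150 deg) = -0.5000
  joint[4] = (-5.3102, -6.8764) + 1.4 * (-0.8660, -0.5000) = (-5.3102 + -1.2124, -6.8764 + -0.7000) = (-6.5227, -7.5764)
End effector: (-6.5227, -7.5764)

Answer: -6.5227 -7.5764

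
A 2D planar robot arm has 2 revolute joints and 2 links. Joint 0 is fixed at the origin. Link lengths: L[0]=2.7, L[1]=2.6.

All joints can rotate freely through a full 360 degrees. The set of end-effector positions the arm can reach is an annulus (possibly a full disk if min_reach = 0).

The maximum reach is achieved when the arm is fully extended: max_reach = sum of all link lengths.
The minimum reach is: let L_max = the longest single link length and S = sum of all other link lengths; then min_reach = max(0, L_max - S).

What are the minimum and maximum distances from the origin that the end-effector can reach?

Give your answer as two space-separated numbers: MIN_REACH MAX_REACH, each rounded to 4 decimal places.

Answer: 0.1000 5.3000

Derivation:
Link lengths: [2.7, 2.6]
max_reach = 2.7 + 2.6 = 5.3
L_max = max([2.7, 2.6]) = 2.7
S (sum of others) = 5.3 - 2.7 = 2.6
min_reach = max(0, 2.7 - 2.6) = max(0, 0.1) = 0.1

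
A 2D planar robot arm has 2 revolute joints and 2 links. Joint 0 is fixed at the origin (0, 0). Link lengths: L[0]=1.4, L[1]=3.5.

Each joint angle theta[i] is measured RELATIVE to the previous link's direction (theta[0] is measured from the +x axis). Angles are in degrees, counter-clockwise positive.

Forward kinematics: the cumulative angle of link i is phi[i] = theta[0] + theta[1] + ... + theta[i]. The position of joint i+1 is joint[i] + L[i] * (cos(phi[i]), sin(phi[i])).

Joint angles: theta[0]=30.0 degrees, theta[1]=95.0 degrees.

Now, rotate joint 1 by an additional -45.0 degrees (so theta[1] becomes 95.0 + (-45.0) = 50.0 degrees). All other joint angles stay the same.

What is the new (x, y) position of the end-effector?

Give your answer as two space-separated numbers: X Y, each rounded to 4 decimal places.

joint[0] = (0.0000, 0.0000)  (base)
link 0: phi[0] = 30 = 30 deg
  cos(30 deg) = 0.8660, sin(30 deg) = 0.5000
  joint[1] = (0.0000, 0.0000) + 1.4 * (0.8660, 0.5000) = (0.0000 + 1.2124, 0.0000 + 0.7000) = (1.2124, 0.7000)
link 1: phi[1] = 30 + 50 = 80 deg
  cos(80 deg) = 0.1736, sin(80 deg) = 0.9848
  joint[2] = (1.2124, 0.7000) + 3.5 * (0.1736, 0.9848) = (1.2124 + 0.6078, 0.7000 + 3.4468) = (1.8202, 4.1468)
End effector: (1.8202, 4.1468)

Answer: 1.8202 4.1468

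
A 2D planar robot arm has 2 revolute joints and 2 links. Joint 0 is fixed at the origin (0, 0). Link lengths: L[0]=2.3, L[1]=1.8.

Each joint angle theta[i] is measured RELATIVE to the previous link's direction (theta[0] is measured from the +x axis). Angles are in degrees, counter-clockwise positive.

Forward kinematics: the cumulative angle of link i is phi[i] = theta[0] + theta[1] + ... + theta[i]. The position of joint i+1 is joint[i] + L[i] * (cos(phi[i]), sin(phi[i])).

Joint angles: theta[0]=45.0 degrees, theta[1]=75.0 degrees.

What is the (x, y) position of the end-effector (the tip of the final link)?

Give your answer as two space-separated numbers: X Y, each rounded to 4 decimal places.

Answer: 0.7263 3.1852

Derivation:
joint[0] = (0.0000, 0.0000)  (base)
link 0: phi[0] = 45 = 45 deg
  cos(45 deg) = 0.7071, sin(45 deg) = 0.7071
  joint[1] = (0.0000, 0.0000) + 2.3 * (0.7071, 0.7071) = (0.0000 + 1.6263, 0.0000 + 1.6263) = (1.6263, 1.6263)
link 1: phi[1] = 45 + 75 = 120 deg
  cos(120 deg) = -0.5000, sin(120 deg) = 0.8660
  joint[2] = (1.6263, 1.6263) + 1.8 * (-0.5000, 0.8660) = (1.6263 + -0.9000, 1.6263 + 1.5588) = (0.7263, 3.1852)
End effector: (0.7263, 3.1852)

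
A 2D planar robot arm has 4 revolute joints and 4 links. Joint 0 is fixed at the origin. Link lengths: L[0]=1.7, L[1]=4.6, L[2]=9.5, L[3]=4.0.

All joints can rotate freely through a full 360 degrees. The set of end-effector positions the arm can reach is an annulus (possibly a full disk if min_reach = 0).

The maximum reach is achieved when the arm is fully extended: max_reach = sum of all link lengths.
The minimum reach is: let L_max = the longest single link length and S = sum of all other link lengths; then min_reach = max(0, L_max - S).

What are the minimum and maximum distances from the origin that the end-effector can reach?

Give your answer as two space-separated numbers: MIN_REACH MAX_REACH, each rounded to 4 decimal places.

Link lengths: [1.7, 4.6, 9.5, 4.0]
max_reach = 1.7 + 4.6 + 9.5 + 4 = 19.8
L_max = max([1.7, 4.6, 9.5, 4.0]) = 9.5
S (sum of others) = 19.8 - 9.5 = 10.3
min_reach = max(0, 9.5 - 10.3) = max(0, -0.8) = 0

Answer: 0.0000 19.8000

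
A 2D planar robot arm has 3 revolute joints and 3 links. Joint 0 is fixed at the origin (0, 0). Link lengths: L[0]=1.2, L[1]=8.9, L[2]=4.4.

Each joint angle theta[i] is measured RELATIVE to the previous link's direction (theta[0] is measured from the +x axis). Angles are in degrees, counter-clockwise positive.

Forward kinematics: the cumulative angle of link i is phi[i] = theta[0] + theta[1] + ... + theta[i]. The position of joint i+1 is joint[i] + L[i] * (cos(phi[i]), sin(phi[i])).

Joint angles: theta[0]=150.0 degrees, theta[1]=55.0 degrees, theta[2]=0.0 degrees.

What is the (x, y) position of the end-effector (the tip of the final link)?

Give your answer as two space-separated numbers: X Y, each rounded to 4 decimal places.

joint[0] = (0.0000, 0.0000)  (base)
link 0: phi[0] = 150 = 150 deg
  cos(150 deg) = -0.8660, sin(150 deg) = 0.5000
  joint[1] = (0.0000, 0.0000) + 1.2 * (-0.8660, 0.5000) = (0.0000 + -1.0392, 0.0000 + 0.6000) = (-1.0392, 0.6000)
link 1: phi[1] = 150 + 55 = 205 deg
  cos(205 deg) = -0.9063, sin(205 deg) = -0.4226
  joint[2] = (-1.0392, 0.6000) + 8.9 * (-0.9063, -0.4226) = (-1.0392 + -8.0661, 0.6000 + -3.7613) = (-9.1054, -3.1613)
link 2: phi[2] = 150 + 55 + 0 = 205 deg
  cos(205 deg) = -0.9063, sin(205 deg) = -0.4226
  joint[3] = (-9.1054, -3.1613) + 4.4 * (-0.9063, -0.4226) = (-9.1054 + -3.9878, -3.1613 + -1.8595) = (-13.0931, -5.0208)
End effector: (-13.0931, -5.0208)

Answer: -13.0931 -5.0208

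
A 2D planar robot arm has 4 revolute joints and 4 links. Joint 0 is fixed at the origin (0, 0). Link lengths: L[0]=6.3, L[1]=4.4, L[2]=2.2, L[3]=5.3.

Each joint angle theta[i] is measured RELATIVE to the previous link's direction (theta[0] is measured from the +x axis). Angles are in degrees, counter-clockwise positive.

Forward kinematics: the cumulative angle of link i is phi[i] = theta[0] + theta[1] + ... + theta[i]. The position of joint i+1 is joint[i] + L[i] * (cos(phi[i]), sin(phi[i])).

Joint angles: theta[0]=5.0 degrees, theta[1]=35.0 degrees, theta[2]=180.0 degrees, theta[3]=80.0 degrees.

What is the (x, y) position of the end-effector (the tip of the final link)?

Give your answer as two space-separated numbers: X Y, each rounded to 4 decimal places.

Answer: 10.6113 -2.6267

Derivation:
joint[0] = (0.0000, 0.0000)  (base)
link 0: phi[0] = 5 = 5 deg
  cos(5 deg) = 0.9962, sin(5 deg) = 0.0872
  joint[1] = (0.0000, 0.0000) + 6.3 * (0.9962, 0.0872) = (0.0000 + 6.2760, 0.0000 + 0.5491) = (6.2760, 0.5491)
link 1: phi[1] = 5 + 35 = 40 deg
  cos(40 deg) = 0.7660, sin(40 deg) = 0.6428
  joint[2] = (6.2760, 0.5491) + 4.4 * (0.7660, 0.6428) = (6.2760 + 3.3706, 0.5491 + 2.8283) = (9.6466, 3.3773)
link 2: phi[2] = 5 + 35 + 180 = 220 deg
  cos(220 deg) = -0.7660, sin(220 deg) = -0.6428
  joint[3] = (9.6466, 3.3773) + 2.2 * (-0.7660, -0.6428) = (9.6466 + -1.6853, 3.3773 + -1.4141) = (7.9613, 1.9632)
link 3: phi[3] = 5 + 35 + 180 + 80 = 300 deg
  cos(300 deg) = 0.5000, sin(300 deg) = -0.8660
  joint[4] = (7.9613, 1.9632) + 5.3 * (0.5000, -0.8660) = (7.9613 + 2.6500, 1.9632 + -4.5899) = (10.6113, -2.6267)
End effector: (10.6113, -2.6267)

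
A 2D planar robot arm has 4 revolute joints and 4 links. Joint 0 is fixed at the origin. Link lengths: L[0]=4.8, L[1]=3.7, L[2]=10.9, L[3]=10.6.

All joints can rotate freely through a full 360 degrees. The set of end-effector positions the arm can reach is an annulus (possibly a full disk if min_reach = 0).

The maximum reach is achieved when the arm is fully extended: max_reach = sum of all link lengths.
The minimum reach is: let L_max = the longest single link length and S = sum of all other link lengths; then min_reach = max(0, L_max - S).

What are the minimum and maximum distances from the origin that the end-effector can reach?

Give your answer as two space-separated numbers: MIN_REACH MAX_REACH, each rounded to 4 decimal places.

Link lengths: [4.8, 3.7, 10.9, 10.6]
max_reach = 4.8 + 3.7 + 10.9 + 10.6 = 30
L_max = max([4.8, 3.7, 10.9, 10.6]) = 10.9
S (sum of others) = 30 - 10.9 = 19.1
min_reach = max(0, 10.9 - 19.1) = max(0, -8.2) = 0

Answer: 0.0000 30.0000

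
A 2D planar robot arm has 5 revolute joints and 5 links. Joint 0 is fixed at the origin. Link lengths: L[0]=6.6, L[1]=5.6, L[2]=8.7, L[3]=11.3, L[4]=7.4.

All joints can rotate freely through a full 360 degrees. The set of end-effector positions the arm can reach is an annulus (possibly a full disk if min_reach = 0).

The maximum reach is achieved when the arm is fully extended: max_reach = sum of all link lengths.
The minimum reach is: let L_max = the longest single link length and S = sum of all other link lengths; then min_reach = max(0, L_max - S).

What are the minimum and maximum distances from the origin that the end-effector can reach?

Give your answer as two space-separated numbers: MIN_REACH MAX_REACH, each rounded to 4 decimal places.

Answer: 0.0000 39.6000

Derivation:
Link lengths: [6.6, 5.6, 8.7, 11.3, 7.4]
max_reach = 6.6 + 5.6 + 8.7 + 11.3 + 7.4 = 39.6
L_max = max([6.6, 5.6, 8.7, 11.3, 7.4]) = 11.3
S (sum of others) = 39.6 - 11.3 = 28.3
min_reach = max(0, 11.3 - 28.3) = max(0, -17) = 0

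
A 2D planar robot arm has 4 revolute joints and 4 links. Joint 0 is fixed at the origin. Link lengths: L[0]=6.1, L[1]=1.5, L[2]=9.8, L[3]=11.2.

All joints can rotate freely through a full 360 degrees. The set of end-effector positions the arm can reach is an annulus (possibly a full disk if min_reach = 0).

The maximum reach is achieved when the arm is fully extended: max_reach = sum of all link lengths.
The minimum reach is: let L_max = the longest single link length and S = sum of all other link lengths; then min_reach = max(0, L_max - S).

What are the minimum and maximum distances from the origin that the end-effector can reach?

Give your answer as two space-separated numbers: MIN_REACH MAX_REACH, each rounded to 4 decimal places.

Link lengths: [6.1, 1.5, 9.8, 11.2]
max_reach = 6.1 + 1.5 + 9.8 + 11.2 = 28.6
L_max = max([6.1, 1.5, 9.8, 11.2]) = 11.2
S (sum of others) = 28.6 - 11.2 = 17.4
min_reach = max(0, 11.2 - 17.4) = max(0, -6.2) = 0

Answer: 0.0000 28.6000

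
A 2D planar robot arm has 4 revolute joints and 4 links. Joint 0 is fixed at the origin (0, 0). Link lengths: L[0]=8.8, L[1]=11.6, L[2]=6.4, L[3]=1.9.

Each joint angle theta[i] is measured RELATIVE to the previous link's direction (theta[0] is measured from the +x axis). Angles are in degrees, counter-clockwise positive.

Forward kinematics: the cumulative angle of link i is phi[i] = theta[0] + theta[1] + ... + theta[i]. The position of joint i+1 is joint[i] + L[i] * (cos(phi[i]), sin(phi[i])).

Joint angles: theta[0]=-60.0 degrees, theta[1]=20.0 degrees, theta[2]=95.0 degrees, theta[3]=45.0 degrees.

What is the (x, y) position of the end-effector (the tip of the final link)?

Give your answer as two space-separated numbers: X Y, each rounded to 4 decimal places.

joint[0] = (0.0000, 0.0000)  (base)
link 0: phi[0] = -60 = -60 deg
  cos(-60 deg) = 0.5000, sin(-60 deg) = -0.8660
  joint[1] = (0.0000, 0.0000) + 8.8 * (0.5000, -0.8660) = (0.0000 + 4.4000, 0.0000 + -7.6210) = (4.4000, -7.6210)
link 1: phi[1] = -60 + 20 = -40 deg
  cos(-40 deg) = 0.7660, sin(-40 deg) = -0.6428
  joint[2] = (4.4000, -7.6210) + 11.6 * (0.7660, -0.6428) = (4.4000 + 8.8861, -7.6210 + -7.4563) = (13.2861, -15.0774)
link 2: phi[2] = -60 + 20 + 95 = 55 deg
  cos(55 deg) = 0.5736, sin(55 deg) = 0.8192
  joint[3] = (13.2861, -15.0774) + 6.4 * (0.5736, 0.8192) = (13.2861 + 3.6709, -15.0774 + 5.2426) = (16.9570, -9.8348)
link 3: phi[3] = -60 + 20 + 95 + 45 = 100 deg
  cos(100 deg) = -0.1736, sin(100 deg) = 0.9848
  joint[4] = (16.9570, -9.8348) + 1.9 * (-0.1736, 0.9848) = (16.9570 + -0.3299, -9.8348 + 1.8711) = (16.6271, -7.9637)
End effector: (16.6271, -7.9637)

Answer: 16.6271 -7.9637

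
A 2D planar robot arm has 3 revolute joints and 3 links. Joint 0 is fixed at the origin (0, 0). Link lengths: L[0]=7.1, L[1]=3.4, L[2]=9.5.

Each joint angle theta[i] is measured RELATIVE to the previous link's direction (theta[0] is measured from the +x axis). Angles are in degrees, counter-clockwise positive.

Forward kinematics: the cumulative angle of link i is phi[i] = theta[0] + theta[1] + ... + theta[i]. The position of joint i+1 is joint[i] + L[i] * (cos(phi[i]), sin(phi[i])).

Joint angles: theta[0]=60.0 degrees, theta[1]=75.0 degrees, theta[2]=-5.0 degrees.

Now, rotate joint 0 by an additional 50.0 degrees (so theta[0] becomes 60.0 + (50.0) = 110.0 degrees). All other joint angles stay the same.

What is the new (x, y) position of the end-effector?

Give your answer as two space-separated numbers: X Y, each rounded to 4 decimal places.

Answer: -15.3154 6.3755

Derivation:
joint[0] = (0.0000, 0.0000)  (base)
link 0: phi[0] = 110 = 110 deg
  cos(110 deg) = -0.3420, sin(110 deg) = 0.9397
  joint[1] = (0.0000, 0.0000) + 7.1 * (-0.3420, 0.9397) = (0.0000 + -2.4283, 0.0000 + 6.6718) = (-2.4283, 6.6718)
link 1: phi[1] = 110 + 75 = 185 deg
  cos(185 deg) = -0.9962, sin(185 deg) = -0.0872
  joint[2] = (-2.4283, 6.6718) + 3.4 * (-0.9962, -0.0872) = (-2.4283 + -3.3871, 6.6718 + -0.2963) = (-5.8154, 6.3755)
link 2: phi[2] = 110 + 75 + -5 = 180 deg
  cos(180 deg) = -1.0000, sin(180 deg) = 0.0000
  joint[3] = (-5.8154, 6.3755) + 9.5 * (-1.0000, 0.0000) = (-5.8154 + -9.5000, 6.3755 + 0.0000) = (-15.3154, 6.3755)
End effector: (-15.3154, 6.3755)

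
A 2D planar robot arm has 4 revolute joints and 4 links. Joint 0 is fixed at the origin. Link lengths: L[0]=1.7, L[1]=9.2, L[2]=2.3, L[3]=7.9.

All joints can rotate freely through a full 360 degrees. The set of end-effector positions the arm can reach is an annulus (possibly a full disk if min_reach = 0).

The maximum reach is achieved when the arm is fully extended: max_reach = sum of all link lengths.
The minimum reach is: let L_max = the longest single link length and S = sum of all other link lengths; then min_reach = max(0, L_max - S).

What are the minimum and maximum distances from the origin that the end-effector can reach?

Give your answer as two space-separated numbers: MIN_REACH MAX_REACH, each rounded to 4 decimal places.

Link lengths: [1.7, 9.2, 2.3, 7.9]
max_reach = 1.7 + 9.2 + 2.3 + 7.9 = 21.1
L_max = max([1.7, 9.2, 2.3, 7.9]) = 9.2
S (sum of others) = 21.1 - 9.2 = 11.9
min_reach = max(0, 9.2 - 11.9) = max(0, -2.7) = 0

Answer: 0.0000 21.1000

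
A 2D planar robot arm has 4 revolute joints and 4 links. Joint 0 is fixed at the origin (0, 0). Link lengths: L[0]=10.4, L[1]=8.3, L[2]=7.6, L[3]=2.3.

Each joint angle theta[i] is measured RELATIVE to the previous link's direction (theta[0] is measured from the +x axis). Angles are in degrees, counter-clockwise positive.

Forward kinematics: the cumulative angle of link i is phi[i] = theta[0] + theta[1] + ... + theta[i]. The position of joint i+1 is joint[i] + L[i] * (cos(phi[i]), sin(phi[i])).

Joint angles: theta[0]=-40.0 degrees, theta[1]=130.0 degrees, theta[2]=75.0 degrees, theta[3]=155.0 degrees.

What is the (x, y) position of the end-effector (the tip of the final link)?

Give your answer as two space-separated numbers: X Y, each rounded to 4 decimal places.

joint[0] = (0.0000, 0.0000)  (base)
link 0: phi[0] = -40 = -40 deg
  cos(-40 deg) = 0.7660, sin(-40 deg) = -0.6428
  joint[1] = (0.0000, 0.0000) + 10.4 * (0.7660, -0.6428) = (0.0000 + 7.9669, 0.0000 + -6.6850) = (7.9669, -6.6850)
link 1: phi[1] = -40 + 130 = 90 deg
  cos(90 deg) = 0.0000, sin(90 deg) = 1.0000
  joint[2] = (7.9669, -6.6850) + 8.3 * (0.0000, 1.0000) = (7.9669 + 0.0000, -6.6850 + 8.3000) = (7.9669, 1.6150)
link 2: phi[2] = -40 + 130 + 75 = 165 deg
  cos(165 deg) = -0.9659, sin(165 deg) = 0.2588
  joint[3] = (7.9669, 1.6150) + 7.6 * (-0.9659, 0.2588) = (7.9669 + -7.3410, 1.6150 + 1.9670) = (0.6258, 3.5820)
link 3: phi[3] = -40 + 130 + 75 + 155 = 320 deg
  cos(320 deg) = 0.7660, sin(320 deg) = -0.6428
  joint[4] = (0.6258, 3.5820) + 2.3 * (0.7660, -0.6428) = (0.6258 + 1.7619, 3.5820 + -1.4784) = (2.3877, 2.1036)
End effector: (2.3877, 2.1036)

Answer: 2.3877 2.1036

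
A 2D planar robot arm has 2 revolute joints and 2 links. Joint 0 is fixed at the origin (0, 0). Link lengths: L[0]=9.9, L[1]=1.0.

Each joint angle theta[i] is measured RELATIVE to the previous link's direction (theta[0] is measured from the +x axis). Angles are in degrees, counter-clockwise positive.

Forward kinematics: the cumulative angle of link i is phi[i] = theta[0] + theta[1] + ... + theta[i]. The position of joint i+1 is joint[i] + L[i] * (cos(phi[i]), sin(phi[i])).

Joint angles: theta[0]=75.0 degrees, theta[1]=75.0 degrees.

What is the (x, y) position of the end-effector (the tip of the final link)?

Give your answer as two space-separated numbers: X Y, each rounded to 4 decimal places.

joint[0] = (0.0000, 0.0000)  (base)
link 0: phi[0] = 75 = 75 deg
  cos(75 deg) = 0.2588, sin(75 deg) = 0.9659
  joint[1] = (0.0000, 0.0000) + 9.9 * (0.2588, 0.9659) = (0.0000 + 2.5623, 0.0000 + 9.5627) = (2.5623, 9.5627)
link 1: phi[1] = 75 + 75 = 150 deg
  cos(150 deg) = -0.8660, sin(150 deg) = 0.5000
  joint[2] = (2.5623, 9.5627) + 1 * (-0.8660, 0.5000) = (2.5623 + -0.8660, 9.5627 + 0.5000) = (1.6963, 10.0627)
End effector: (1.6963, 10.0627)

Answer: 1.6963 10.0627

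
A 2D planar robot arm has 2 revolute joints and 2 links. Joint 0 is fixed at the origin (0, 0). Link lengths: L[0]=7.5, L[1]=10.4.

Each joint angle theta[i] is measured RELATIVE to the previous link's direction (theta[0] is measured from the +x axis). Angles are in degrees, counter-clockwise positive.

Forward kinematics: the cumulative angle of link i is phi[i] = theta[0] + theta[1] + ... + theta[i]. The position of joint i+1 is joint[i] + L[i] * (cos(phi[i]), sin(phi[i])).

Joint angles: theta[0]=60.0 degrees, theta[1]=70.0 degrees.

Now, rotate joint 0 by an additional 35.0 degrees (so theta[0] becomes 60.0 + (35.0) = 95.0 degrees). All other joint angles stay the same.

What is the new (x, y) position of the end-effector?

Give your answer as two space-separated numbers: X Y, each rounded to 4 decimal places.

Answer: -10.6993 10.1632

Derivation:
joint[0] = (0.0000, 0.0000)  (base)
link 0: phi[0] = 95 = 95 deg
  cos(95 deg) = -0.0872, sin(95 deg) = 0.9962
  joint[1] = (0.0000, 0.0000) + 7.5 * (-0.0872, 0.9962) = (0.0000 + -0.6537, 0.0000 + 7.4715) = (-0.6537, 7.4715)
link 1: phi[1] = 95 + 70 = 165 deg
  cos(165 deg) = -0.9659, sin(165 deg) = 0.2588
  joint[2] = (-0.6537, 7.4715) + 10.4 * (-0.9659, 0.2588) = (-0.6537 + -10.0456, 7.4715 + 2.6917) = (-10.6993, 10.1632)
End effector: (-10.6993, 10.1632)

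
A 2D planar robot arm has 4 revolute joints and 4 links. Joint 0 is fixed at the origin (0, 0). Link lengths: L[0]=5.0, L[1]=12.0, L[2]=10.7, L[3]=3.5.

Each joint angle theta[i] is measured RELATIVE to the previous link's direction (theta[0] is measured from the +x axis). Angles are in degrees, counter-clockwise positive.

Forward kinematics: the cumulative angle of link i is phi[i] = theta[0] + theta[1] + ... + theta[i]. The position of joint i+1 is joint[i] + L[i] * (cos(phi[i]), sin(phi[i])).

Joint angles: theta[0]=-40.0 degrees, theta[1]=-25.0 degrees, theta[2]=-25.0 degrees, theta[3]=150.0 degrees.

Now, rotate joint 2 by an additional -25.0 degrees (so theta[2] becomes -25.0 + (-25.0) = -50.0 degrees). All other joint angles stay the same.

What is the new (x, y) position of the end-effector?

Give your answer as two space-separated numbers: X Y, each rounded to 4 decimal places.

Answer: 7.2467 -21.7796

Derivation:
joint[0] = (0.0000, 0.0000)  (base)
link 0: phi[0] = -40 = -40 deg
  cos(-40 deg) = 0.7660, sin(-40 deg) = -0.6428
  joint[1] = (0.0000, 0.0000) + 5 * (0.7660, -0.6428) = (0.0000 + 3.8302, 0.0000 + -3.2139) = (3.8302, -3.2139)
link 1: phi[1] = -40 + -25 = -65 deg
  cos(-65 deg) = 0.4226, sin(-65 deg) = -0.9063
  joint[2] = (3.8302, -3.2139) + 12 * (0.4226, -0.9063) = (3.8302 + 5.0714, -3.2139 + -10.8757) = (8.9016, -14.0896)
link 2: phi[2] = -40 + -25 + -50 = -115 deg
  cos(-115 deg) = -0.4226, sin(-115 deg) = -0.9063
  joint[3] = (8.9016, -14.0896) + 10.7 * (-0.4226, -0.9063) = (8.9016 + -4.5220, -14.0896 + -9.6975) = (4.3796, -23.7871)
link 3: phi[3] = -40 + -25 + -50 + 150 = 35 deg
  cos(35 deg) = 0.8192, sin(35 deg) = 0.5736
  joint[4] = (4.3796, -23.7871) + 3.5 * (0.8192, 0.5736) = (4.3796 + 2.8670, -23.7871 + 2.0075) = (7.2467, -21.7796)
End effector: (7.2467, -21.7796)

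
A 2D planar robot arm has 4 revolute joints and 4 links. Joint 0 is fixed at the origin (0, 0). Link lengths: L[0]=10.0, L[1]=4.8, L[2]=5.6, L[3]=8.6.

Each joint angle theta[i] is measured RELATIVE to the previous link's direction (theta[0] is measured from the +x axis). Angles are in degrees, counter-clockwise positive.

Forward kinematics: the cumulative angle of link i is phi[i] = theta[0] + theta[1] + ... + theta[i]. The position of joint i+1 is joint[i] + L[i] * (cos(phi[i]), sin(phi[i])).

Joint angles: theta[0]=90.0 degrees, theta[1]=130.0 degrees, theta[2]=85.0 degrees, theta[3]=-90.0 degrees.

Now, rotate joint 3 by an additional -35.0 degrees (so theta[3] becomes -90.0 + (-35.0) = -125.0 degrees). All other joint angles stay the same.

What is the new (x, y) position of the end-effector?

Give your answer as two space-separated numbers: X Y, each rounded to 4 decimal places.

Answer: -9.0650 2.3274

Derivation:
joint[0] = (0.0000, 0.0000)  (base)
link 0: phi[0] = 90 = 90 deg
  cos(90 deg) = 0.0000, sin(90 deg) = 1.0000
  joint[1] = (0.0000, 0.0000) + 10 * (0.0000, 1.0000) = (0.0000 + 0.0000, 0.0000 + 10.0000) = (0.0000, 10.0000)
link 1: phi[1] = 90 + 130 = 220 deg
  cos(220 deg) = -0.7660, sin(220 deg) = -0.6428
  joint[2] = (0.0000, 10.0000) + 4.8 * (-0.7660, -0.6428) = (0.0000 + -3.6770, 10.0000 + -3.0854) = (-3.6770, 6.9146)
link 2: phi[2] = 90 + 130 + 85 = 305 deg
  cos(305 deg) = 0.5736, sin(305 deg) = -0.8192
  joint[3] = (-3.6770, 6.9146) + 5.6 * (0.5736, -0.8192) = (-3.6770 + 3.2120, 6.9146 + -4.5873) = (-0.4650, 2.3274)
link 3: phi[3] = 90 + 130 + 85 + -125 = 180 deg
  cos(180 deg) = -1.0000, sin(180 deg) = 0.0000
  joint[4] = (-0.4650, 2.3274) + 8.6 * (-1.0000, 0.0000) = (-0.4650 + -8.6000, 2.3274 + 0.0000) = (-9.0650, 2.3274)
End effector: (-9.0650, 2.3274)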